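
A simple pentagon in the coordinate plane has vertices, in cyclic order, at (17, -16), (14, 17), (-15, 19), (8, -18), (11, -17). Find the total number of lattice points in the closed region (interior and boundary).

668

By the shoelace formula, twice the signed area is |[17·17 − 14·(-16)] + [14·19 − (-15)·17] + [(-15)·(-18) − 8·19] + [8·(-17) − 11·(-18)] + [11·(-16) − 17·(-17)]| = 1327, so the area is 663.5.
Summing gcd(|Δx|,|Δy|) over the edges gives the boundary count: gcd(3,33) + gcd(29,2) + gcd(23,37) + gcd(3,1) + gcd(6,1) = 3+1+1+1+1 = 7.
Pick's theorem gives I = A − B/2 + 1 = 663.5 − 7/2 + 1 = 661, so the closed region contains I + B = 661 + 7 = 668 lattice points.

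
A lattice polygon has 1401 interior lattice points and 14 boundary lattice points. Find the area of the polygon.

1407

Pick's theorem states A = I + B/2 − 1, so A = 1401 + 14/2 − 1 = 1407.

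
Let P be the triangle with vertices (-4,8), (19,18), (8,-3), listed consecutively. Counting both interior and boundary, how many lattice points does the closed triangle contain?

The shoelace formula gives twice the area as |[(-4)·18 − 19·8] + [19·(-3) − 8·18] + [8·8 − (-4)·(-3)]| = 373, so the area is 186.5.
The number of boundary lattice points is Σ gcd(|Δx|,|Δy|) = gcd(23,10) + gcd(11,21) + gcd(12,11) = 1+1+1 = 3.
Pick's theorem gives I = A − B/2 + 1 = 186.5 − 3/2 + 1 = 186, so the closed region contains I + B = 186 + 3 = 189 lattice points.

189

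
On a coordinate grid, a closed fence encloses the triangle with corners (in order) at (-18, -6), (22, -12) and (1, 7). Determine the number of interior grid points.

Using the shoelace formula, 2A = |[(-18)·(-12) − 22·(-6)] + [22·7 − 1·(-12)] + [1·(-6) − (-18)·7]| = 634, so the area is 317.
The number of boundary lattice points is Σ gcd(|Δx|,|Δy|) = gcd(40,6) + gcd(21,19) + gcd(19,13) = 2+1+1 = 4.
By Pick's theorem A = I + B/2 − 1, so I = 317 − 4/2 + 1 = 316.

316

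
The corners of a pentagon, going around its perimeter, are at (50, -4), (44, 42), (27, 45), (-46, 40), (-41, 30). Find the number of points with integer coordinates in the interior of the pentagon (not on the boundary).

2594

The shoelace formula gives twice the area as |(50·42 − 44·(-4)) + (44·45 − 27·42) + (27·40 − (-46)·45) + ((-46)·30 − (-41)·40) + ((-41)·(-4) − 50·30)| = 5196, so the area is 2598.
Along each edge there are gcd(|Δx|,|Δy|)+1 lattice points, so counting each shared vertex once the boundary has gcd(6,46) + gcd(17,3) + gcd(73,5) + gcd(5,10) + gcd(91,34) = 2+1+1+5+1 = 10.
By Pick's theorem A = I + B/2 − 1, so I = 2598 − 10/2 + 1 = 2594.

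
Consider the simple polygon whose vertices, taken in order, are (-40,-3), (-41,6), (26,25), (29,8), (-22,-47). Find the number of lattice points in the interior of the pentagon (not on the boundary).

2529

By the shoelace formula, twice the signed area is |((-40)·6 − (-41)·(-3)) + ((-41)·25 − 26·6) + (26·8 − 29·25) + (29·(-47) − (-22)·8) + ((-22)·(-3) − (-40)·(-47))| = 5062, so the area is 2531.
Along each edge there are gcd(|Δx|,|Δy|)+1 lattice points, so counting each shared vertex once the boundary has gcd(1,9) + gcd(67,19) + gcd(3,17) + gcd(51,55) + gcd(18,44) = 1+1+1+1+2 = 6.
By Pick's theorem A = I + B/2 − 1, so I = 2531 − 6/2 + 1 = 2529.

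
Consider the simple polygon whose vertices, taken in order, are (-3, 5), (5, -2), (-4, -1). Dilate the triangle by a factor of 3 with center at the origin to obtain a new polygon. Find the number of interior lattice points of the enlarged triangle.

Using the shoelace formula, 2A = |((-3)·(-2) − 5·5) + (5·(-1) − (-4)·(-2)) + ((-4)·5 − (-3)·(-1))| = 55, so the area is 55/2.
Summing gcd(|Δx|,|Δy|) over the edges gives the boundary count: gcd(8,7) + gcd(9,1) + gcd(1,6) = 1+1+1 = 3.
Scaling by 3 multiplies the area by 3² = 9 (so the new area is 495/2) and multiplies the boundary lattice-point count by 3, giving 9.
By Pick's theorem, the interior count of the dilated polygon is 495/2 − 9/2 + 1 = 244.

244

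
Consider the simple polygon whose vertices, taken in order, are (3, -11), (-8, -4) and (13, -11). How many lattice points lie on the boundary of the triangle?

18

The number of boundary lattice points is Σ gcd(|Δx|,|Δy|) = gcd(11,7) + gcd(21,7) + gcd(10,0) = 1+7+10 = 18.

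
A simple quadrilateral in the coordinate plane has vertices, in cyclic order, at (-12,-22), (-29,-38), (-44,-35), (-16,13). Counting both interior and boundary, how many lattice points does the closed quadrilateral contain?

Using the shoelace formula, 2A = |[(-12)·(-38) − (-29)·(-22)] + [(-29)·(-35) − (-44)·(-38)] + [(-44)·13 − (-16)·(-35)] + [(-16)·(-22) − (-12)·13]| = 1463, so the area is 731.5.
Along each edge there are gcd(|Δx|,|Δy|)+1 lattice points, so counting each shared vertex once the boundary has gcd(17,16) + gcd(15,3) + gcd(28,48) + gcd(4,35) = 1+3+4+1 = 9.
Pick's theorem gives I = A − B/2 + 1 = 731.5 − 9/2 + 1 = 728, so the closed region contains I + B = 728 + 9 = 737 lattice points.

737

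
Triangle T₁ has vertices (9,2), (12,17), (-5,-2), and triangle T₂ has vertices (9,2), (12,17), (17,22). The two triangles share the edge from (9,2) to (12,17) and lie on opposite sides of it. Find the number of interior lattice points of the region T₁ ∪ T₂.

124

The union is the simple quadrilateral with vertices (9,2), (-5,-2), (12,17), (17,22) in order.
By the shoelace formula, twice the signed area is |(9·(-2) − (-5)·2) + ((-5)·17 − 12·(-2)) + (12·22 − 17·17) + (17·2 − 9·22)| = 258, so the area is 129.
Along each edge there are gcd(|Δx|,|Δy|)+1 lattice points, so counting each shared vertex once the boundary has gcd(14,4) + gcd(17,19) + gcd(5,5) + gcd(8,20) = 2+1+5+4 = 12.
By Pick's theorem I = A − B/2 + 1 = 129 − 12/2 + 1 = 124.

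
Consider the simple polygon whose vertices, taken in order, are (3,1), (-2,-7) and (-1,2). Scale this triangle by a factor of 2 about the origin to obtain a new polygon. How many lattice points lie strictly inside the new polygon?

Using the shoelace formula, 2A = |(3·(-7) − (-2)·1) + ((-2)·2 − (-1)·(-7)) + ((-1)·1 − 3·2)| = 37, so the area is 18.5.
Summing gcd(|Δx|,|Δy|) over the edges gives the boundary count: gcd(5,8) + gcd(1,9) + gcd(4,1) = 1+1+1 = 3.
Scaling by 2 multiplies the area by 2² = 4 (so the new area is 74) and multiplies the boundary lattice-point count by 2, giving 6.
By Pick's theorem, the interior count of the dilated polygon is 74 − 6/2 + 1 = 72.

72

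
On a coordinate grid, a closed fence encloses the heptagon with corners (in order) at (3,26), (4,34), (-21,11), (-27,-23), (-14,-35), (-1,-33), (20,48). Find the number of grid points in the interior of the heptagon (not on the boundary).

1783

By the shoelace formula, twice the signed area is |(3·34 − 4·26) + (4·11 − (-21)·34) + ((-21)·(-23) − (-27)·11) + ((-27)·(-35) − (-14)·(-23)) + ((-14)·(-33) − (-1)·(-35)) + ((-1)·48 − 20·(-33)) + (20·26 − 3·48)| = 3574, so the area is 1787.
The number of boundary lattice points is Σ gcd(|Δx|,|Δy|) = gcd(1,8) + gcd(25,23) + gcd(6,34) + gcd(13,12) + gcd(13,2) + gcd(21,81) + gcd(17,22) = 1+1+2+1+1+3+1 = 10.
Pick's theorem gives I = A − B/2 + 1 = 1787 − 10/2 + 1 = 1783.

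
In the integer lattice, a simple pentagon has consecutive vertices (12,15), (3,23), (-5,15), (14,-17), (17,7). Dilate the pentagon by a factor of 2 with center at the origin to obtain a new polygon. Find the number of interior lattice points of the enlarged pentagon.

1635

The shoelace formula gives twice the area as |(12·23 − 3·15) + (3·15 − (-5)·23) + ((-5)·(-17) − 14·15) + (14·7 − 17·(-17)) + (17·15 − 12·7)| = 824, so the area is 412.
The number of boundary lattice points is Σ gcd(|Δx|,|Δy|) = gcd(9,8) + gcd(8,8) + gcd(19,32) + gcd(3,24) + gcd(5,8) = 1+8+1+3+1 = 14.
Scaling by 2 multiplies the area by 2² = 4 (so the new area is 1648) and multiplies the boundary lattice-point count by 2, giving 28.
By Pick's theorem, the interior count of the dilated polygon is 1648 − 28/2 + 1 = 1635.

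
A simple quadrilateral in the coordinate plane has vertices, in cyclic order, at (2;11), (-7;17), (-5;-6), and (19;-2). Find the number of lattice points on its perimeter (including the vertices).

The number of boundary lattice points is Σ gcd(|Δx|,|Δy|) = gcd(9,6) + gcd(2,23) + gcd(24,4) + gcd(17,13) = 3+1+4+1 = 9.

9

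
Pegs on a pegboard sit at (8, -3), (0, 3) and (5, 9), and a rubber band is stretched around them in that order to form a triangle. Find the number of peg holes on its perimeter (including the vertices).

Summing gcd(|Δx|,|Δy|) over the edges gives the boundary count: gcd(8,6) + gcd(5,6) + gcd(3,12) = 2+1+3 = 6.

6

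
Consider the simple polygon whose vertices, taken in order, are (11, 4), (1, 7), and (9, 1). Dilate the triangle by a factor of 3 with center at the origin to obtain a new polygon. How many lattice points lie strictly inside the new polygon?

157

Using the shoelace formula, 2A = |(11·7 − 1·4) + (1·1 − 9·7) + (9·4 − 11·1)| = 36, so the area is 18.
Summing gcd(|Δx|,|Δy|) over the edges gives the boundary count: gcd(10,3) + gcd(8,6) + gcd(2,3) = 1+2+1 = 4.
Scaling by 3 multiplies the area by 3² = 9 (so the new area is 162) and multiplies the boundary lattice-point count by 3, giving 12.
By Pick's theorem, the interior count of the dilated polygon is 162 − 12/2 + 1 = 157.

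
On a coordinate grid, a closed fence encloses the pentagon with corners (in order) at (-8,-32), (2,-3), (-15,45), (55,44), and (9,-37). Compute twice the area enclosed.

6017

Using the shoelace formula, 2A = |((-8)·(-3) − 2·(-32)) + (2·45 − (-15)·(-3)) + ((-15)·44 − 55·45) + (55·(-37) − 9·44) + (9·(-32) − (-8)·(-37))| = 6017, so the area is 3008.5.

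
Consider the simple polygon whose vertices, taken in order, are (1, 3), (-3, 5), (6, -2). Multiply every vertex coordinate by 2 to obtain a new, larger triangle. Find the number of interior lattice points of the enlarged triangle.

The shoelace formula gives twice the area as |[1·5 − (-3)·3] + [(-3)·(-2) − 6·5] + [6·3 − 1·(-2)]| = 10, so the area is 5.
The number of boundary lattice points is Σ gcd(|Δx|,|Δy|) = gcd(4,2) + gcd(9,7) + gcd(5,5) = 2+1+5 = 8.
Scaling by 2 multiplies the area by 2² = 4 (so the new area is 20) and multiplies the boundary lattice-point count by 2, giving 16.
By Pick's theorem, the interior count of the dilated polygon is 20 − 16/2 + 1 = 13.

13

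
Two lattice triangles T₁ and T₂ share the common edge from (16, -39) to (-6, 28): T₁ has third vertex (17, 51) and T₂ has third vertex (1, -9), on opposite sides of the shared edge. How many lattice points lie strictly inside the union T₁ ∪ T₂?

The union is the simple quadrilateral with vertices (16, -39), (17, 51), (-6, 28), (1, -9) in order.
By the shoelace formula, twice the signed area is |[16·51 − 17·(-39)] + [17·28 − (-6)·51] + [(-6)·(-9) − 1·28] + [1·(-39) − 16·(-9)]| = 2392, so the area is 1196.
Summing gcd(|Δx|,|Δy|) over the edges gives the boundary count: gcd(1,90) + gcd(23,23) + gcd(7,37) + gcd(15,30) = 1+23+1+15 = 40.
By Pick's theorem I = A − B/2 + 1 = 1196 − 40/2 + 1 = 1177.

1177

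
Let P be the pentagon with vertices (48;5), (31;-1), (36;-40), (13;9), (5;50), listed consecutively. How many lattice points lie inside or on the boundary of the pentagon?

1170

By the shoelace formula, twice the signed area is |[48·(-1) − 31·5] + [31·(-40) − 36·(-1)] + [36·9 − 13·(-40)] + [13·50 − 5·9] + [5·5 − 48·50]| = 2333, so the area is 2333/2.
Along each edge there are gcd(|Δx|,|Δy|)+1 lattice points, so counting each shared vertex once the boundary has gcd(17,6) + gcd(5,39) + gcd(23,49) + gcd(8,41) + gcd(43,45) = 1+1+1+1+1 = 5.
Pick's theorem gives I = A − B/2 + 1 = 2333/2 − 5/2 + 1 = 1165, so the closed region contains I + B = 1165 + 5 = 1170 lattice points.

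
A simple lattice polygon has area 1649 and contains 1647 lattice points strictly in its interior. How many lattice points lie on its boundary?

6

Pick's theorem gives A = I + B/2 − 1, so B = 2(A − I + 1) = 2(1649 − 1647 + 1) = 6.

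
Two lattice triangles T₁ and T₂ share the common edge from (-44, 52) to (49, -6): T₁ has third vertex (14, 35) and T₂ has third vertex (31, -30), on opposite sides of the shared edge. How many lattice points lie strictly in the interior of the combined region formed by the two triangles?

2526

The union is the simple quadrilateral with vertices (-44, 52), (14, 35), (49, -6), (31, -30) in order.
Using the shoelace formula, 2A = |[(-44)·35 − 14·52] + [14·(-6) − 49·35] + [49·(-30) − 31·(-6)] + [31·52 − (-44)·(-30)]| = 5059, so the area is 2529.5.
The number of boundary lattice points is Σ gcd(|Δx|,|Δy|) = gcd(58,17) + gcd(35,41) + gcd(18,24) + gcd(75,82) = 1+1+6+1 = 9.
By Pick's theorem I = A − B/2 + 1 = 2529.5 − 9/2 + 1 = 2526.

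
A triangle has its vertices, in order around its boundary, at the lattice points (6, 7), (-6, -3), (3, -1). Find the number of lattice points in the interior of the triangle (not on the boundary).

The shoelace formula gives twice the area as |[6·(-3) − (-6)·7] + [(-6)·(-1) − 3·(-3)] + [3·7 − 6·(-1)]| = 66, so the area is 33.
The number of boundary lattice points is Σ gcd(|Δx|,|Δy|) = gcd(12,10) + gcd(9,2) + gcd(3,8) = 2+1+1 = 4.
Pick's theorem gives I = A − B/2 + 1 = 33 − 4/2 + 1 = 32.

32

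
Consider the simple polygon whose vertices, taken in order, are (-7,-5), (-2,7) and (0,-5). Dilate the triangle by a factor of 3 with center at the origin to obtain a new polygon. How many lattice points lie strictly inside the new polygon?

The shoelace formula gives twice the area as |[(-7)·7 − (-2)·(-5)] + [(-2)·(-5) − 0·7] + [0·(-5) − (-7)·(-5)]| = 84, so the area is 42.
Along each edge there are gcd(|Δx|,|Δy|)+1 lattice points, so counting each shared vertex once the boundary has gcd(5,12) + gcd(2,12) + gcd(7,0) = 1+2+7 = 10.
Scaling by 3 multiplies the area by 3² = 9 (so the new area is 378) and multiplies the boundary lattice-point count by 3, giving 30.
By Pick's theorem, the interior count of the dilated polygon is 378 − 30/2 + 1 = 364.

364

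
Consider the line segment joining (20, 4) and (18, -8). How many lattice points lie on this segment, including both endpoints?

The number of lattice points on a segment between lattice points is gcd(|Δx|,|Δy|) + 1 = gcd(2,12) + 1 = 2 + 1 = 3.

3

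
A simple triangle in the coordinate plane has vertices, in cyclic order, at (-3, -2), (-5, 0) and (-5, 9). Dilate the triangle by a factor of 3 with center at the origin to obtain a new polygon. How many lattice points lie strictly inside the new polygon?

64

The shoelace formula gives twice the area as |[(-3)·0 − (-5)·(-2)] + [(-5)·9 − (-5)·0] + [(-5)·(-2) − (-3)·9]| = 18, so the area is 9.
Summing gcd(|Δx|,|Δy|) over the edges gives the boundary count: gcd(2,2) + gcd(0,9) + gcd(2,11) = 2+9+1 = 12.
Scaling by 3 multiplies the area by 3² = 9 (so the new area is 81) and multiplies the boundary lattice-point count by 3, giving 36.
By Pick's theorem, the interior count of the dilated polygon is 81 − 36/2 + 1 = 64.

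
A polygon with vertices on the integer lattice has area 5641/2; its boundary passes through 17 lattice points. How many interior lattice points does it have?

Pick's theorem A = I + B/2 − 1 rearranges to I = A − B/2 + 1 = 5641/2 − 17/2 + 1 = 2813.

2813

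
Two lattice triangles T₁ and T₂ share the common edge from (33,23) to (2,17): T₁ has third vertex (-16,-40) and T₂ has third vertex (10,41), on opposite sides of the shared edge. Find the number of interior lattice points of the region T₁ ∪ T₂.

1169

The union is the simple quadrilateral with vertices (33,23), (-16,-40), (2,17), (10,41) in order.
By the shoelace formula, twice the signed area is |(33·(-40) − (-16)·23) + ((-16)·17 − 2·(-40)) + (2·41 − 10·17) + (10·23 − 33·41)| = 2355, so the area is 1177.5.
Summing gcd(|Δx|,|Δy|) over the edges gives the boundary count: gcd(49,63) + gcd(18,57) + gcd(8,24) + gcd(23,18) = 7+3+8+1 = 19.
By Pick's theorem I = A − B/2 + 1 = 1177.5 − 19/2 + 1 = 1169.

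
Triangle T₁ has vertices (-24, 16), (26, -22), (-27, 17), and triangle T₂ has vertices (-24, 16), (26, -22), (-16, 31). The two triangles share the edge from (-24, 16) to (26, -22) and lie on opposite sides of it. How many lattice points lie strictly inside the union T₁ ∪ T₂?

558

The union is the simple quadrilateral with vertices (-24, 16), (-27, 17), (26, -22), (-16, 31) in order.
The shoelace formula gives twice the area as |[(-24)·17 − (-27)·16] + [(-27)·(-22) − 26·17] + [26·31 − (-16)·(-22)] + [(-16)·16 − (-24)·31]| = 1118, so the area is 559.
Along each edge there are gcd(|Δx|,|Δy|)+1 lattice points, so counting each shared vertex once the boundary has gcd(3,1) + gcd(53,39) + gcd(42,53) + gcd(8,15) = 1+1+1+1 = 4.
By Pick's theorem I = A − B/2 + 1 = 559 − 4/2 + 1 = 558.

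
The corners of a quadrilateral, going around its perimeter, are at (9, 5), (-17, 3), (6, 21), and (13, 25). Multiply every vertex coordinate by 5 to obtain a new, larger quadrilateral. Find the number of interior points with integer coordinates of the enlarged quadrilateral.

6806

Using the shoelace formula, 2A = |(9·3 − (-17)·5) + ((-17)·21 − 6·3) + (6·25 − 13·21) + (13·5 − 9·25)| = 546, so the area is 273.
The number of boundary lattice points is Σ gcd(|Δx|,|Δy|) = gcd(26,2) + gcd(23,18) + gcd(7,4) + gcd(4,20) = 2+1+1+4 = 8.
Scaling by 5 multiplies the area by 5² = 25 (so the new area is 6825) and multiplies the boundary lattice-point count by 5, giving 40.
By Pick's theorem, the interior count of the dilated polygon is 6825 − 40/2 + 1 = 6806.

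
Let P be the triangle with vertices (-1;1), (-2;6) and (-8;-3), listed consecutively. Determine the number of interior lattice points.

By the shoelace formula, twice the signed area is |((-1)·6 − (-2)·1) + ((-2)·(-3) − (-8)·6) + ((-8)·1 − (-1)·(-3))| = 39, so the area is 19.5.
Summing gcd(|Δx|,|Δy|) over the edges gives the boundary count: gcd(1,5) + gcd(6,9) + gcd(7,4) = 1+3+1 = 5.
By Pick's theorem A = I + B/2 − 1, so I = 19.5 − 5/2 + 1 = 18.

18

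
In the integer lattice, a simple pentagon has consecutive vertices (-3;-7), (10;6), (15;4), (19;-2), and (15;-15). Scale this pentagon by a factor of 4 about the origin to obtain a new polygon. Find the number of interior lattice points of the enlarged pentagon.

The shoelace formula gives twice the area as |[(-3)·6 − 10·(-7)] + [10·4 − 15·6] + [15·(-2) − 19·4] + [19·(-15) − 15·(-2)] + [15·(-7) − (-3)·(-15)]| = 509, so the area is 254.5.
Along each edge there are gcd(|Δx|,|Δy|)+1 lattice points, so counting each shared vertex once the boundary has gcd(13,13) + gcd(5,2) + gcd(4,6) + gcd(4,13) + gcd(18,8) = 13+1+2+1+2 = 19.
Scaling by 4 multiplies the area by 4² = 16 (so the new area is 4072) and multiplies the boundary lattice-point count by 4, giving 76.
By Pick's theorem, the interior count of the dilated polygon is 4072 − 76/2 + 1 = 4035.

4035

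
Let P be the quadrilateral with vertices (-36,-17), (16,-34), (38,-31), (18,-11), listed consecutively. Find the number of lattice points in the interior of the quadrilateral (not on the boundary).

By the shoelace formula, twice the signed area is |((-36)·(-34) − 16·(-17)) + (16·(-31) − 38·(-34)) + (38·(-11) − 18·(-31)) + (18·(-17) − (-36)·(-11))| = 1730, so the area is 865.
The number of boundary lattice points is Σ gcd(|Δx|,|Δy|) = gcd(52,17) + gcd(22,3) + gcd(20,20) + gcd(54,6) = 1+1+20+6 = 28.
Pick's theorem gives I = A − B/2 + 1 = 865 − 28/2 + 1 = 852.

852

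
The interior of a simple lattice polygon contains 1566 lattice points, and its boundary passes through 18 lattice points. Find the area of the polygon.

1574

Pick's theorem states A = I + B/2 − 1, so A = 1566 + 18/2 − 1 = 1574.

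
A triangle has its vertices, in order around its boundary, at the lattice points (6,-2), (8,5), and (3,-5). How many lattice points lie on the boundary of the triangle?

Along each edge there are gcd(|Δx|,|Δy|)+1 lattice points, so counting each shared vertex once the boundary has gcd(2,7) + gcd(5,10) + gcd(3,3) = 1+5+3 = 9.

9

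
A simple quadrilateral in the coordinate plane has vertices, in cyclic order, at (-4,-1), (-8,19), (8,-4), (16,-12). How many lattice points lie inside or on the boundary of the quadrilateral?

158

The shoelace formula gives twice the area as |[(-4)·19 − (-8)·(-1)] + [(-8)·(-4) − 8·19] + [8·(-12) − 16·(-4)] + [16·(-1) − (-4)·(-12)]| = 300, so the area is 150.
Along each edge there are gcd(|Δx|,|Δy|)+1 lattice points, so counting each shared vertex once the boundary has gcd(4,20) + gcd(16,23) + gcd(8,8) + gcd(20,11) = 4+1+8+1 = 14.
Pick's theorem gives I = A − B/2 + 1 = 150 − 14/2 + 1 = 144, so the closed region contains I + B = 144 + 14 = 158 lattice points.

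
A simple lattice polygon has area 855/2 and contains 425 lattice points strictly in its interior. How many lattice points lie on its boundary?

Pick's theorem gives A = I + B/2 − 1, so B = 2(A − I + 1) = 2(855/2 − 425 + 1) = 7.

7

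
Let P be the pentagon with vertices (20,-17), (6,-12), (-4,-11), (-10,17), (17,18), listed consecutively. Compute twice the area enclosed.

1548

The shoelace formula gives twice the area as |(20·(-12) − 6·(-17)) + (6·(-11) − (-4)·(-12)) + ((-4)·17 − (-10)·(-11)) + ((-10)·18 − 17·17) + (17·(-17) − 20·18)| = 1548, so the area is 774.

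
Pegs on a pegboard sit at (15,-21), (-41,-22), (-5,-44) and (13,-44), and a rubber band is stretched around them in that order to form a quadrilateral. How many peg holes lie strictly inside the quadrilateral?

831

By the shoelace formula, twice the signed area is |[15·(-22) − (-41)·(-21)] + [(-41)·(-44) − (-5)·(-22)] + [(-5)·(-44) − 13·(-44)] + [13·(-21) − 15·(-44)]| = 1682, so the area is 841.
The number of boundary lattice points is Σ gcd(|Δx|,|Δy|) = gcd(56,1) + gcd(36,22) + gcd(18,0) + gcd(2,23) = 1+2+18+1 = 22.
By Pick's theorem A = I + B/2 − 1, so I = 841 − 22/2 + 1 = 831.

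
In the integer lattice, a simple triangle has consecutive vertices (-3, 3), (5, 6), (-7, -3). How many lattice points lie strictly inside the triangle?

The shoelace formula gives twice the area as |((-3)·6 − 5·3) + (5·(-3) − (-7)·6) + ((-7)·3 − (-3)·(-3))| = 36, so the area is 18.
The number of boundary lattice points is Σ gcd(|Δx|,|Δy|) = gcd(8,3) + gcd(12,9) + gcd(4,6) = 1+3+2 = 6.
By Pick's theorem A = I + B/2 − 1, so I = 18 − 6/2 + 1 = 16.

16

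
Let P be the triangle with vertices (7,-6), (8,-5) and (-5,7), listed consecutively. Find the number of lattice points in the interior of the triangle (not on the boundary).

12

By the shoelace formula, twice the signed area is |(7·(-5) − 8·(-6)) + (8·7 − (-5)·(-5)) + ((-5)·(-6) − 7·7)| = 25, so the area is 25/2.
Along each edge there are gcd(|Δx|,|Δy|)+1 lattice points, so counting each shared vertex once the boundary has gcd(1,1) + gcd(13,12) + gcd(12,13) = 1+1+1 = 3.
By Pick's theorem A = I + B/2 − 1, so I = 25/2 − 3/2 + 1 = 12.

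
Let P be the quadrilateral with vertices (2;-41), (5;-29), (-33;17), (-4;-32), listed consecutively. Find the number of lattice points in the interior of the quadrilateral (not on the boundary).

310

The shoelace formula gives twice the area as |(2·(-29) − 5·(-41)) + (5·17 − (-33)·(-29)) + ((-33)·(-32) − (-4)·17) + ((-4)·(-41) − 2·(-32))| = 627, so the area is 313.5.
Along each edge there are gcd(|Δx|,|Δy|)+1 lattice points, so counting each shared vertex once the boundary has gcd(3,12) + gcd(38,46) + gcd(29,49) + gcd(6,9) = 3+2+1+3 = 9.
Pick's theorem gives I = A − B/2 + 1 = 313.5 − 9/2 + 1 = 310.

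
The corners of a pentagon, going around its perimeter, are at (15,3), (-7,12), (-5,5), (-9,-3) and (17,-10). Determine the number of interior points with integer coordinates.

The shoelace formula gives twice the area as |[15·12 − (-7)·3] + [(-7)·5 − (-5)·12] + [(-5)·(-3) − (-9)·5] + [(-9)·(-10) − 17·(-3)] + [17·3 − 15·(-10)]| = 628, so the area is 314.
Summing gcd(|Δx|,|Δy|) over the edges gives the boundary count: gcd(22,9) + gcd(2,7) + gcd(4,8) + gcd(26,7) + gcd(2,13) = 1+1+4+1+1 = 8.
Pick's theorem gives I = A − B/2 + 1 = 314 − 8/2 + 1 = 311.

311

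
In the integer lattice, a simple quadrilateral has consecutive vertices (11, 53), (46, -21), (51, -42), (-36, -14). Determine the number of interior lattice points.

By the shoelace formula, twice the signed area is |[11·(-21) − 46·53] + [46·(-42) − 51·(-21)] + [51·(-14) − (-36)·(-42)] + [(-36)·53 − 11·(-14)]| = 7510, so the area is 3755.
The number of boundary lattice points is Σ gcd(|Δx|,|Δy|) = gcd(35,74) + gcd(5,21) + gcd(87,28) + gcd(47,67) = 1+1+1+1 = 4.
Pick's theorem gives I = A − B/2 + 1 = 3755 − 4/2 + 1 = 3754.

3754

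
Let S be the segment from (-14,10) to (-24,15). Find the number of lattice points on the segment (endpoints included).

The number of lattice points on a segment between lattice points is gcd(|Δx|,|Δy|) + 1 = gcd(10,5) + 1 = 5 + 1 = 6.

6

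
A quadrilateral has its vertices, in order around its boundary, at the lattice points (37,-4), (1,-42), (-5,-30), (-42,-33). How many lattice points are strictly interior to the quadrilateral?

By the shoelace formula, twice the signed area is |(37·(-42) − 1·(-4)) + (1·(-30) − (-5)·(-42)) + ((-5)·(-33) − (-42)·(-30)) + ((-42)·(-4) − 37·(-33))| = 1496, so the area is 748.
Summing gcd(|Δx|,|Δy|) over the edges gives the boundary count: gcd(36,38) + gcd(6,12) + gcd(37,3) + gcd(79,29) = 2+6+1+1 = 10.
Pick's theorem gives I = A − B/2 + 1 = 748 − 10/2 + 1 = 744.

744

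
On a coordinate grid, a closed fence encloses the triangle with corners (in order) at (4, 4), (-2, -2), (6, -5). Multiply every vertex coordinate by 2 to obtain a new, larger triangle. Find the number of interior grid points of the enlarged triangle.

The shoelace formula gives twice the area as |[4·(-2) − (-2)·4] + [(-2)·(-5) − 6·(-2)] + [6·4 − 4·(-5)]| = 66, so the area is 33.
Summing gcd(|Δx|,|Δy|) over the edges gives the boundary count: gcd(6,6) + gcd(8,3) + gcd(2,9) = 6+1+1 = 8.
Scaling by 2 multiplies the area by 2² = 4 (so the new area is 132) and multiplies the boundary lattice-point count by 2, giving 16.
By Pick's theorem, the interior count of the dilated polygon is 132 − 16/2 + 1 = 125.

125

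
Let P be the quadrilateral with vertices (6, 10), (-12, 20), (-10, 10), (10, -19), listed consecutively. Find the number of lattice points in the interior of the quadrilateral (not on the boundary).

310

By the shoelace formula, twice the signed area is |[6·20 − (-12)·10] + [(-12)·10 − (-10)·20] + [(-10)·(-19) − 10·10] + [10·10 − 6·(-19)]| = 624, so the area is 312.
Summing gcd(|Δx|,|Δy|) over the edges gives the boundary count: gcd(18,10) + gcd(2,10) + gcd(20,29) + gcd(4,29) = 2+2+1+1 = 6.
By Pick's theorem A = I + B/2 − 1, so I = 312 − 6/2 + 1 = 310.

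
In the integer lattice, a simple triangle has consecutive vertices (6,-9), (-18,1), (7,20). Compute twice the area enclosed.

By the shoelace formula, twice the signed area is |(6·1 − (-18)·(-9)) + ((-18)·20 − 7·1) + (7·(-9) − 6·20)| = 706, so the area is 353.

706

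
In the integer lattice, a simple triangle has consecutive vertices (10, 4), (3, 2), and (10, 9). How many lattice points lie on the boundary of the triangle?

13

Summing gcd(|Δx|,|Δy|) over the edges gives the boundary count: gcd(7,2) + gcd(7,7) + gcd(0,5) = 1+7+5 = 13.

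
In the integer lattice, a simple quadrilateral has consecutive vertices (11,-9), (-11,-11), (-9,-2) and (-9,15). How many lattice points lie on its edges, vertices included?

24

Along each edge there are gcd(|Δx|,|Δy|)+1 lattice points, so counting each shared vertex once the boundary has gcd(22,2) + gcd(2,9) + gcd(0,17) + gcd(20,24) = 2+1+17+4 = 24.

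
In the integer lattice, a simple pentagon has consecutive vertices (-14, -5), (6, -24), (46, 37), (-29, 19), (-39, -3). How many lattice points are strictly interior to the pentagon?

2307

The shoelace formula gives twice the area as |[(-14)·(-24) − 6·(-5)] + [6·37 − 46·(-24)] + [46·19 − (-29)·37] + [(-29)·(-3) − (-39)·19] + [(-39)·(-5) − (-14)·(-3)]| = 4620, so the area is 2310.
The number of boundary lattice points is Σ gcd(|Δx|,|Δy|) = gcd(20,19) + gcd(40,61) + gcd(75,18) + gcd(10,22) + gcd(25,2) = 1+1+3+2+1 = 8.
Pick's theorem gives I = A − B/2 + 1 = 2310 − 8/2 + 1 = 2307.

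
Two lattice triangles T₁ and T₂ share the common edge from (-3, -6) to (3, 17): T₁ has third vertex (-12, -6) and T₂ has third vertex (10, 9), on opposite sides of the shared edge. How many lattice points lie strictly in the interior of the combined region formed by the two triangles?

The union is the simple quadrilateral with vertices (-3, -6), (-12, -6), (3, 17), (10, 9) in order.
Using the shoelace formula, 2A = |[(-3)·(-6) − (-12)·(-6)] + [(-12)·17 − 3·(-6)] + [3·9 − 10·17] + [10·(-6) − (-3)·9]| = 416, so the area is 208.
Along each edge there are gcd(|Δx|,|Δy|)+1 lattice points, so counting each shared vertex once the boundary has gcd(9,0) + gcd(15,23) + gcd(7,8) + gcd(13,15) = 9+1+1+1 = 12.
By Pick's theorem I = A − B/2 + 1 = 208 − 12/2 + 1 = 203.

203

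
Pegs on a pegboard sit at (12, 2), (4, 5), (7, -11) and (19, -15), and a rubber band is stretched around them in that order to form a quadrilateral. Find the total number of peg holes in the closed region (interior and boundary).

152

By the shoelace formula, twice the signed area is |[12·5 − 4·2] + [4·(-11) − 7·5] + [7·(-15) − 19·(-11)] + [19·2 − 12·(-15)]| = 295, so the area is 147.5.
Summing gcd(|Δx|,|Δy|) over the edges gives the boundary count: gcd(8,3) + gcd(3,16) + gcd(12,4) + gcd(7,17) = 1+1+4+1 = 7.
Pick's theorem gives I = A − B/2 + 1 = 147.5 − 7/2 + 1 = 145, so the closed region contains I + B = 145 + 7 = 152 lattice points.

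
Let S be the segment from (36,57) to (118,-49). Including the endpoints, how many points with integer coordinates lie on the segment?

The number of lattice points on a segment between lattice points is gcd(|Δx|,|Δy|) + 1 = gcd(82,106) + 1 = 2 + 1 = 3.

3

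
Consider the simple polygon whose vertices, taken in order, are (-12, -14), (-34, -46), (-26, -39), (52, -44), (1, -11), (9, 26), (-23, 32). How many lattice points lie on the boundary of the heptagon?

Summing gcd(|Δx|,|Δy|) over the edges gives the boundary count: gcd(22,32) + gcd(8,7) + gcd(78,5) + gcd(51,33) + gcd(8,37) + gcd(32,6) + gcd(11,46) = 2+1+1+3+1+2+1 = 11.

11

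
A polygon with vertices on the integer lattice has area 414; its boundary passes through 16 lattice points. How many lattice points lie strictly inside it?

407

From Pick's theorem, I = A − B/2 + 1 = 414 − 16/2 + 1 = 407.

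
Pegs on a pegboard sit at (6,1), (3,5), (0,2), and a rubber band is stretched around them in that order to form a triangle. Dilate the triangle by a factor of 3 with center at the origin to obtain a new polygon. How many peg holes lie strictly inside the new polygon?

By the shoelace formula, twice the signed area is |[6·5 − 3·1] + [3·2 − 0·5] + [0·1 − 6·2]| = 21, so the area is 10.5.
The number of boundary lattice points is Σ gcd(|Δx|,|Δy|) = gcd(3,4) + gcd(3,3) + gcd(6,1) = 1+3+1 = 5.
Scaling by 3 multiplies the area by 3² = 9 (so the new area is 189/2) and multiplies the boundary lattice-point count by 3, giving 15.
By Pick's theorem, the interior count of the dilated polygon is 189/2 − 15/2 + 1 = 88.

88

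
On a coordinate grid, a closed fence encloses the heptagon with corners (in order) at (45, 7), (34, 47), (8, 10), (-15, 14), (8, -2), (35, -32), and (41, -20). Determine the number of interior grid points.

By the shoelace formula, twice the signed area is |[45·47 − 34·7] + [34·10 − 8·47] + [8·14 − (-15)·10] + [(-15)·(-2) − 8·14] + [8·(-32) − 35·(-2)] + [35·(-20) − 41·(-32)] + [41·7 − 45·(-20)]| = 3634, so the area is 1817.
Summing gcd(|Δx|,|Δy|) over the edges gives the boundary count: gcd(11,40) + gcd(26,37) + gcd(23,4) + gcd(23,16) + gcd(27,30) + gcd(6,12) + gcd(4,27) = 1+1+1+1+3+6+1 = 14.
Pick's theorem gives I = A − B/2 + 1 = 1817 − 14/2 + 1 = 1811.

1811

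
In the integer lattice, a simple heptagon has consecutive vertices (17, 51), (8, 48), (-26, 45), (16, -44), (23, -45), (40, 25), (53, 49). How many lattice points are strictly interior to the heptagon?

3802

Using the shoelace formula, 2A = |(17·48 − 8·51) + (8·45 − (-26)·48) + ((-26)·(-44) − 16·45) + (16·(-45) − 23·(-44)) + (23·25 − 40·(-45)) + (40·49 − 53·25) + (53·51 − 17·49)| = 7612, so the area is 3806.
The number of boundary lattice points is Σ gcd(|Δx|,|Δy|) = gcd(9,3) + gcd(34,3) + gcd(42,89) + gcd(7,1) + gcd(17,70) + gcd(13,24) + gcd(36,2) = 3+1+1+1+1+1+2 = 10.
By Pick's theorem A = I + B/2 − 1, so I = 3806 − 10/2 + 1 = 3802.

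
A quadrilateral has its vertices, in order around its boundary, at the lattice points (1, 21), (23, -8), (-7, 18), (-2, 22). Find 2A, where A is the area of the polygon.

The shoelace formula gives twice the area as |(1·(-8) − 23·21) + (23·18 − (-7)·(-8)) + ((-7)·22 − (-2)·18) + ((-2)·21 − 1·22)| = 315, so the area is 315/2.

315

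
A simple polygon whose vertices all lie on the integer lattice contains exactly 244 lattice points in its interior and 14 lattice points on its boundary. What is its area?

Pick's theorem states A = I + B/2 − 1, so A = 244 + 14/2 − 1 = 250.

250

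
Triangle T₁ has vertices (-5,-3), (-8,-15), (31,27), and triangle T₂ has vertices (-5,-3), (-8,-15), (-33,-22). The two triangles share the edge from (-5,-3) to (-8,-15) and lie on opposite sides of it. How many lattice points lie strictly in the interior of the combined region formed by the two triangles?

The union is the simple quadrilateral with vertices (-5,-3), (31,27), (-8,-15), (-33,-22) in order.
The shoelace formula gives twice the area as |((-5)·27 − 31·(-3)) + (31·(-15) − (-8)·27) + ((-8)·(-22) − (-33)·(-15)) + ((-33)·(-3) − (-5)·(-22))| = 621, so the area is 310.5.
Summing gcd(|Δx|,|Δy|) over the edges gives the boundary count: gcd(36,30) + gcd(39,42) + gcd(25,7) + gcd(28,19) = 6+3+1+1 = 11.
By Pick's theorem I = A − B/2 + 1 = 310.5 − 11/2 + 1 = 306.

306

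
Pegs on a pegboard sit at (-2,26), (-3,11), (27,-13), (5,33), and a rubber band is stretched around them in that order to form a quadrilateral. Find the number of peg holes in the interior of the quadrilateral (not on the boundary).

468

Using the shoelace formula, 2A = |[(-2)·11 − (-3)·26] + [(-3)·(-13) − 27·11] + [27·33 − 5·(-13)] + [5·26 − (-2)·33]| = 950, so the area is 475.
Summing gcd(|Δx|,|Δy|) over the edges gives the boundary count: gcd(1,15) + gcd(30,24) + gcd(22,46) + gcd(7,7) = 1+6+2+7 = 16.
By Pick's theorem A = I + B/2 − 1, so I = 475 − 16/2 + 1 = 468.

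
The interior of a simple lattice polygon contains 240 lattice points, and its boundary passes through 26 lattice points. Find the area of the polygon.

252

Pick's theorem states A = I + B/2 − 1, so A = 240 + 26/2 − 1 = 252.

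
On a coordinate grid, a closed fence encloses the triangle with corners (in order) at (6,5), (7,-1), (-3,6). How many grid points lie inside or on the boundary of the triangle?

By the shoelace formula, twice the signed area is |(6·(-1) − 7·5) + (7·6 − (-3)·(-1)) + ((-3)·5 − 6·6)| = 53, so the area is 26.5.
Along each edge there are gcd(|Δx|,|Δy|)+1 lattice points, so counting each shared vertex once the boundary has gcd(1,6) + gcd(10,7) + gcd(9,1) = 1+1+1 = 3.
Pick's theorem gives I = A − B/2 + 1 = 26.5 − 3/2 + 1 = 26, so the closed region contains I + B = 26 + 3 = 29 lattice points.

29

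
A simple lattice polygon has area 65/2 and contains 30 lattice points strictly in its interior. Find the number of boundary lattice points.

7

Pick's theorem gives A = I + B/2 − 1, so B = 2(A − I + 1) = 2(65/2 − 30 + 1) = 7.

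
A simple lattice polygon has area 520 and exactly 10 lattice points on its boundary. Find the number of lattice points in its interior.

From Pick's theorem, I = A − B/2 + 1 = 520 − 10/2 + 1 = 516.

516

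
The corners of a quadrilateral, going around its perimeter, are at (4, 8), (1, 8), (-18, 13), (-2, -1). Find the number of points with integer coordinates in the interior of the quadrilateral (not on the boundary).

The shoelace formula gives twice the area as |[4·8 − 1·8] + [1·13 − (-18)·8] + [(-18)·(-1) − (-2)·13] + [(-2)·8 − 4·(-1)]| = 213, so the area is 213/2.
Summing gcd(|Δx|,|Δy|) over the edges gives the boundary count: gcd(3,0) + gcd(19,5) + gcd(16,14) + gcd(6,9) = 3+1+2+3 = 9.
Pick's theorem gives I = A − B/2 + 1 = 213/2 − 9/2 + 1 = 103.

103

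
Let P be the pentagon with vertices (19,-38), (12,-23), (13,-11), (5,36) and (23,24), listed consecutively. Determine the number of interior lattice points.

By the shoelace formula, twice the signed area is |(19·(-23) − 12·(-38)) + (12·(-11) − 13·(-23)) + (13·36 − 5·(-11)) + (5·24 − 23·36) + (23·(-38) − 19·24)| = 1329, so the area is 1329/2.
Along each edge there are gcd(|Δx|,|Δy|)+1 lattice points, so counting each shared vertex once the boundary has gcd(7,15) + gcd(1,12) + gcd(8,47) + gcd(18,12) + gcd(4,62) = 1+1+1+6+2 = 11.
Pick's theorem gives I = A − B/2 + 1 = 1329/2 − 11/2 + 1 = 660.

660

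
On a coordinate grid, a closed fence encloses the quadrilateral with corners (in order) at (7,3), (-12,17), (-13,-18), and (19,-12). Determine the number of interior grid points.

613

The shoelace formula gives twice the area as |(7·17 − (-12)·3) + ((-12)·(-18) − (-13)·17) + ((-13)·(-12) − 19·(-18)) + (19·3 − 7·(-12))| = 1231, so the area is 1231/2.
Summing gcd(|Δx|,|Δy|) over the edges gives the boundary count: gcd(19,14) + gcd(1,35) + gcd(32,6) + gcd(12,15) = 1+1+2+3 = 7.
By Pick's theorem A = I + B/2 − 1, so I = 1231/2 − 7/2 + 1 = 613.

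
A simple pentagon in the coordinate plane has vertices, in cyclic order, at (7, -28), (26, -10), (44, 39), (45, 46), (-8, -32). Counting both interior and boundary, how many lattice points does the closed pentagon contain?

882

The shoelace formula gives twice the area as |[7·(-10) − 26·(-28)] + [26·39 − 44·(-10)] + [44·46 − 45·39] + [45·(-32) − (-8)·46] + [(-8)·(-28) − 7·(-32)]| = 1757, so the area is 1757/2.
Along each edge there are gcd(|Δx|,|Δy|)+1 lattice points, so counting each shared vertex once the boundary has gcd(19,18) + gcd(18,49) + gcd(1,7) + gcd(53,78) + gcd(15,4) = 1+1+1+1+1 = 5.
Pick's theorem gives I = A − B/2 + 1 = 1757/2 − 5/2 + 1 = 877, so the closed region contains I + B = 877 + 5 = 882 lattice points.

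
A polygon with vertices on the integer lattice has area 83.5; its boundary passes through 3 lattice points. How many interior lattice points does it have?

From Pick's theorem, I = A − B/2 + 1 = 83.5 − 3/2 + 1 = 83.

83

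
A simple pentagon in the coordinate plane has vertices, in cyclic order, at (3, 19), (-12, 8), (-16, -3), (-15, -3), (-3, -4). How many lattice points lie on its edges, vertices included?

5

Along each edge there are gcd(|Δx|,|Δy|)+1 lattice points, so counting each shared vertex once the boundary has gcd(15,11) + gcd(4,11) + gcd(1,0) + gcd(12,1) + gcd(6,23) = 1+1+1+1+1 = 5.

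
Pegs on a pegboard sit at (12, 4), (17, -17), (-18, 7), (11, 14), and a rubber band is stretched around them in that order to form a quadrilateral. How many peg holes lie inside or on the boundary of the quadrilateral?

459

The shoelace formula gives twice the area as |(12·(-17) − 17·4) + (17·7 − (-18)·(-17)) + ((-18)·14 − 11·7) + (11·4 − 12·14)| = 912, so the area is 456.
Summing gcd(|Δx|,|Δy|) over the edges gives the boundary count: gcd(5,21) + gcd(35,24) + gcd(29,7) + gcd(1,10) = 1+1+1+1 = 4.
Pick's theorem gives I = A − B/2 + 1 = 456 − 4/2 + 1 = 455, so the closed region contains I + B = 455 + 4 = 459 lattice points.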